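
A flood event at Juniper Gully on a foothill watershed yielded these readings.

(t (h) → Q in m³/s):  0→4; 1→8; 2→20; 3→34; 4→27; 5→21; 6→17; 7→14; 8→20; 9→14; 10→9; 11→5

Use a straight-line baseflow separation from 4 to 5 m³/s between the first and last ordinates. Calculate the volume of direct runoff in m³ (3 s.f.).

Direct-runoff ordinates (Q − Q_b): 0.00, 3.91, 15.82, 29.73, 22.64, 16.55, 12.45, 9.36, 15.27, 9.18, 4.09, 0.00 m³/s.
ΣQ_DR = 139.0 m³/s.
With Δt = 1 h = 3600 s, V = ΣQ_DR · Δt = 139.0 × 3600 = 5.00 × 10^5 m³.

V ≈ 5.00 × 10^5 m³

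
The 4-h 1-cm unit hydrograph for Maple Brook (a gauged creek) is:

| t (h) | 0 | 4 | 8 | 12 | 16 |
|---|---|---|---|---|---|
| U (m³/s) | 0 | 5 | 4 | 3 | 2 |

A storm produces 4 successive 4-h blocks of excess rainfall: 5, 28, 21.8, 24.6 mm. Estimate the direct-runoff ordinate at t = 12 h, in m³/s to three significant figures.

Q ≈ 23.6 m³/s

By discrete convolution, Q_j = Σ (P_i / 10 mm) · U_{j−i}.
At t = 12 h (j=3): Q = (5/10)·3 + (28/10)·4 + (21.8/10)·5 + (24.6/10)·0 = 23.6 m³/s.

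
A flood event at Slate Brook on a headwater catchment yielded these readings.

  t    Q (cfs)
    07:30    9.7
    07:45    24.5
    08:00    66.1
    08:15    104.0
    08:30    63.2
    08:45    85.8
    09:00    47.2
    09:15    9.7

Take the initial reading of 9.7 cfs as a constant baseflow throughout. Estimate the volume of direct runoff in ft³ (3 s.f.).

V ≈ 2.99 × 10^5 ft³

Direct-runoff ordinates (Q − Q_b): 0.0, 14.8, 56.4, 94.3, 53.5, 76.1, 37.5, 0.0 cfs.
ΣQ_DR = 332.6 cfs.
With Δt = 0.25 h = 900 s, V = ΣQ_DR · Δt = 332.6 × 900 = 2.99 × 10^5 ft³.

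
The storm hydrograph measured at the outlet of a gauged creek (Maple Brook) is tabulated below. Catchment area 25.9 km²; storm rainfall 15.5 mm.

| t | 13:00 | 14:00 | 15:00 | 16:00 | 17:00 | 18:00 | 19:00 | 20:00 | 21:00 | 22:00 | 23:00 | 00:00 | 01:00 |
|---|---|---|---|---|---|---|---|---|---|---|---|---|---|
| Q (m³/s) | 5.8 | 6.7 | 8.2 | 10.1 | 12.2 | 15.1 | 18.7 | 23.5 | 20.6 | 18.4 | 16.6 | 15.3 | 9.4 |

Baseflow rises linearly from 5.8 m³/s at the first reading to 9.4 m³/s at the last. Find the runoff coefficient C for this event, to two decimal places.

ΣQ_DR = 81.80 m³/s; V = ΣQ_DR·Δt = 2.945 × 10^5 m³.
Runoff depth d = V / A = 11.37 mm.
C = d / P = 11.37 / 15.5 = 0.73.

C ≈ 0.73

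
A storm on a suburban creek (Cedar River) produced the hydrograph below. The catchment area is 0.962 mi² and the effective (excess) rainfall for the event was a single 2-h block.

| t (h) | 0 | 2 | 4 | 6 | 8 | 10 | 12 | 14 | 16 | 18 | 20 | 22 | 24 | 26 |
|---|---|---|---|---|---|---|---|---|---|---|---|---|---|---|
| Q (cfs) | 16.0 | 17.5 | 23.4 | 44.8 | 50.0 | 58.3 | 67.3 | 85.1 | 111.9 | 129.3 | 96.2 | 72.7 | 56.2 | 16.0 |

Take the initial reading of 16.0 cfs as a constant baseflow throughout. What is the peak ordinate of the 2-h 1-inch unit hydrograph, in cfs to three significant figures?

Direct runoff: 0.0, 1.5, 7.4, 28.8, 34.0, 42.3, 51.3, 69.1, 95.9, 113.3, 80.2, 56.7, 40.2, 0.0 cfs; ΣQ_DR = 620.7 cfs, peak = 113.3 cfs.
Runoff depth d = ΣQ_DR·Δt / A = 620.7 × 7200 / (0.962 mi²) = 2.000 in.
The 1-inch UH is the DRH scaled by (1 in)/d, so U_p = 113.3 × 1/2.000 = 56.7 cfs.

U_p ≈ 56.7 cfs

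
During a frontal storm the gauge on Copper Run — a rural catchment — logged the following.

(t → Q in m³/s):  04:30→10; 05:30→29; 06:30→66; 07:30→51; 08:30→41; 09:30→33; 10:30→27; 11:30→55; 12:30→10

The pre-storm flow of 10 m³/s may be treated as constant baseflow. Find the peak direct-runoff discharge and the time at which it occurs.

Q_p = 56.0 m³/s at t = 06:30

Subtracting baseflow gives direct-runoff ordinates: 0.0, 19.0, 56.0, 41.0, 31.0, 23.0, 17.0, 45.0, 0.0 m³/s.
The maximum is 56.0 m³/s, occurring at the reading for t = 06:30.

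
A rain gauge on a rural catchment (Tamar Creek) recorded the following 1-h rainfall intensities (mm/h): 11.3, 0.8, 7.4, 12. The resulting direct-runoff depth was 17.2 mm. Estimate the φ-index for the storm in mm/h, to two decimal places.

Only the 3 blocks with intensity above φ contribute runoff: 11.3, 7.4, 12 mm/h.
Σ(I−φ)·Δt = d  ⇒  (11.3+7.4+12 − 3φ)·1 = 17.2
φ = (30.70 − 17.2/1) / 3 = 4.50 mm/h.

φ ≈ 4.50 mm/h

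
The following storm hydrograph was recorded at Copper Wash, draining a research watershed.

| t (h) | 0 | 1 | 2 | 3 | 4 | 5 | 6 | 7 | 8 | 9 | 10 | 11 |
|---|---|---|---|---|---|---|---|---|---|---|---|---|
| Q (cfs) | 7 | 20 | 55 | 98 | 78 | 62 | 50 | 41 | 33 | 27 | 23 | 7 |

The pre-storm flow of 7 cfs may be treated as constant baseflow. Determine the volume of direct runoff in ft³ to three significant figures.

Direct-runoff ordinates (Q − Q_b): 0.0, 13.0, 48.0, 91.0, 71.0, 55.0, 43.0, 34.0, 26.0, 20.0, 16.0, 0.0 cfs.
ΣQ_DR = 417.0 cfs.
With Δt = 1 h = 3600 s, V = ΣQ_DR · Δt = 417.0 × 3600 = 1.50 × 10^6 ft³.

V ≈ 1.50 × 10^6 ft³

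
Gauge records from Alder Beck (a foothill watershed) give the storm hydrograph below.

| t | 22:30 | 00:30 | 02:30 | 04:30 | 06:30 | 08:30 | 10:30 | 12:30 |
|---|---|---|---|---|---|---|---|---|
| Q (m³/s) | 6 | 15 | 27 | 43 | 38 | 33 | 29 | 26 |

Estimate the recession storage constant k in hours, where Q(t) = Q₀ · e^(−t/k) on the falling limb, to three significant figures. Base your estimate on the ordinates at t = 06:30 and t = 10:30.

k ≈ 14.8 h

On the falling limb, Q drops from 38 to 29 m³/s between t = 06:30 and t = 10:30 (Δt = 4 h).
k = −Δt / ln(Q₂/Q₁) = −4 / ln(29/38) = 14.8 h.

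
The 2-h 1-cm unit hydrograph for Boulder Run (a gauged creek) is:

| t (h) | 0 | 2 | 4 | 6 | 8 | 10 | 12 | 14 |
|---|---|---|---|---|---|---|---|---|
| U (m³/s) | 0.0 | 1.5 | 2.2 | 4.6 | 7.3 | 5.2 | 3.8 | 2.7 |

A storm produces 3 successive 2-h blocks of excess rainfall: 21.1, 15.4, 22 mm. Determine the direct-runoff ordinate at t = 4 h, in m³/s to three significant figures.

By discrete convolution, Q_j = Σ (P_i / 10 mm) · U_{j−i}.
At t = 4 h (j=2): Q = (21.1/10)·2.2 + (15.4/10)·1.5 + (22/10)·0.0 = 6.95 m³/s.

Q ≈ 6.95 m³/s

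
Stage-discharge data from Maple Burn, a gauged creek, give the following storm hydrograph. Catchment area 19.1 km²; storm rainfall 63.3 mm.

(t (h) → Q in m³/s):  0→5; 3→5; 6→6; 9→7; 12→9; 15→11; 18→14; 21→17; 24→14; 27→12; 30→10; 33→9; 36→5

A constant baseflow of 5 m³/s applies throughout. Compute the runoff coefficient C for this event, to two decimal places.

C ≈ 0.53

ΣQ_DR = 59.00 m³/s; V = ΣQ_DR·Δt = 6.372 × 10^5 m³.
Runoff depth d = V / A = 33.36 mm.
C = d / P = 33.36 / 63.3 = 0.53.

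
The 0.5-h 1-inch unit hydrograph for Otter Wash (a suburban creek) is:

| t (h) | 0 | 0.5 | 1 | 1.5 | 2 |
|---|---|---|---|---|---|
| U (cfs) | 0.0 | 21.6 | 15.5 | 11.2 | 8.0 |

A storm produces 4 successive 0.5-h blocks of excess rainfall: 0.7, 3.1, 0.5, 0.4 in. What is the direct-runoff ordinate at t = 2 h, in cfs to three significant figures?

By discrete convolution, Q_j = Σ (P_i / 1 in) · U_{j−i}.
At t = 2 h (j=4): Q = (0.7/1)·8.0 + (3.1/1)·11.2 + (0.5/1)·15.5 + (0.4/1)·21.6 = 56.7 cfs.

Q ≈ 56.7 cfs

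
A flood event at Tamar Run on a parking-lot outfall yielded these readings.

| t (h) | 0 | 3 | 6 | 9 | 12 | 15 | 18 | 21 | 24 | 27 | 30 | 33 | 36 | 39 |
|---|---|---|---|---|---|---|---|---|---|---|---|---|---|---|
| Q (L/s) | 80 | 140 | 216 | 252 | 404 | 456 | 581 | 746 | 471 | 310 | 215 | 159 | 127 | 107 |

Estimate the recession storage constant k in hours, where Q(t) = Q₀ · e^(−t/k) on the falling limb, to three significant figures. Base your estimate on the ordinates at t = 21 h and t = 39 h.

On the falling limb, Q drops from 746 to 107 L/s between t = 21 h and t = 39 h (Δt = 18 h).
k = −Δt / ln(Q₂/Q₁) = −18 / ln(107/746) = 9.27 h.

k ≈ 9.27 h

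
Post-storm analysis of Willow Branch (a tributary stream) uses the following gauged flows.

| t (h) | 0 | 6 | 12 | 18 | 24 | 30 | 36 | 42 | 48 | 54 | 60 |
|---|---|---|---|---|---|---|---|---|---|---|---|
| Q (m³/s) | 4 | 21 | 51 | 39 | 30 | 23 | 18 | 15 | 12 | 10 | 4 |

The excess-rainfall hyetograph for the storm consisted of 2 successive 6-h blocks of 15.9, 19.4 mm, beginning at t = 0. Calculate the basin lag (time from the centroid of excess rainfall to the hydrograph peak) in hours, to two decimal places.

t_L ≈ 5.70 h

Centroid of excess rainfall: t_c = Σ P_i·t̄_i / ΣP_i = 6.2975 h (block centres at 3, 9 h).
Hydrograph peak occurs at t = 12 h, so basin lag t_L = 12 − 6.2975 = 5.70 h.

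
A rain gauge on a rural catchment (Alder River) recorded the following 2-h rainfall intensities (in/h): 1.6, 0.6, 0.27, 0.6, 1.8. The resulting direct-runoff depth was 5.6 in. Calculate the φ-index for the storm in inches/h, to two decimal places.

φ ≈ 0.45 in/h

Only the 4 blocks with intensity above φ contribute runoff: 1.6, 0.6, 0.6, 1.8 in/h.
Σ(I−φ)·Δt = d  ⇒  (1.6+0.6+0.6+1.8 − 4φ)·2 = 5.6
φ = (4.600 − 5.6/2) / 4 = 0.45 in/h.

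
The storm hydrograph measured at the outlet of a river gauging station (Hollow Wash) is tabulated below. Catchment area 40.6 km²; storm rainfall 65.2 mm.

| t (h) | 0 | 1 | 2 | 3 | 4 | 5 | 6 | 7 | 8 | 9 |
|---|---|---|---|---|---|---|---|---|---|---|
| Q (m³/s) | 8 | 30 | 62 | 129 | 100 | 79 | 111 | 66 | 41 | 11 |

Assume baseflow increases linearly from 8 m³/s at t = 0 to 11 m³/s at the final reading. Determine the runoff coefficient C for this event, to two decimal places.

ΣQ_DR = 542.0 m³/s; V = ΣQ_DR·Δt = 1.951 × 10^6 m³.
Runoff depth d = V / A = 48.06 mm.
C = d / P = 48.06 / 65.2 = 0.74.

C ≈ 0.74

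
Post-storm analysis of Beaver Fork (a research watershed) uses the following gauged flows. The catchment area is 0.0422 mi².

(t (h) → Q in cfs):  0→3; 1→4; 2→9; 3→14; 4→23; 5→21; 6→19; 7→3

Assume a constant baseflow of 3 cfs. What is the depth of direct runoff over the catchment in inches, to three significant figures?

Direct runoff: 0.0, 1.0, 6.0, 11.0, 20.0, 18.0, 16.0, 0.0 cfs; ΣQ_DR = 72.00 cfs.
V = ΣQ_DR · Δt = 72.00 × 3600 s = 2.592 × 10^5 ft³.
Over A = 0.0422 mi², depth = V / A = 2.64 in.

d ≈ 2.64 in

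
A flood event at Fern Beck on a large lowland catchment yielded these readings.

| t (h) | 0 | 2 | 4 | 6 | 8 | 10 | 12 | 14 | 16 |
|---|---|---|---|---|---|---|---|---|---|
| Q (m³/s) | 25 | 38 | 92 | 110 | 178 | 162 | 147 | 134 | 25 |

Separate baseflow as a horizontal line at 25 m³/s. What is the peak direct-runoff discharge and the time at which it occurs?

Subtracting baseflow gives direct-runoff ordinates: 0.0, 13.0, 67.0, 85.0, 153.0, 137.0, 122.0, 109.0, 0.0 m³/s.
The maximum is 153.0 m³/s, occurring at the reading for t = 8 h.

Q_p = 153.0 m³/s at t = 8 h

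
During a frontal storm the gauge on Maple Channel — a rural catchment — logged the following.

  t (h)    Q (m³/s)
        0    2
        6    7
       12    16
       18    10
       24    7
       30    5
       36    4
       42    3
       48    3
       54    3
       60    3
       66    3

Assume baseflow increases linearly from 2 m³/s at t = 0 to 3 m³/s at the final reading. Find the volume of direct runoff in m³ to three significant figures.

V ≈ 7.78 × 10^5 m³

Direct-runoff ordinates (Q − Q_b): 0.00, 4.91, 13.82, 7.73, 4.64, 2.55, 1.45, 0.36, 0.27, 0.18, 0.09, 0.00 m³/s.
ΣQ_DR = 36.00 m³/s.
With Δt = 6 h = 21600 s, V = ΣQ_DR · Δt = 36.00 × 21600 = 7.78 × 10^5 m³.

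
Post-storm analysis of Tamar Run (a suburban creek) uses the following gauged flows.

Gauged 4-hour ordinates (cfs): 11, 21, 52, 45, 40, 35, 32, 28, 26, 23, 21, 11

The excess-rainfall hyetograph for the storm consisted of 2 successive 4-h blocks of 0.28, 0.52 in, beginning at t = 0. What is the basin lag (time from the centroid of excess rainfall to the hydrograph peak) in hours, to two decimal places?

t_L ≈ 3.40 h

Centroid of excess rainfall: t_c = Σ P_i·t̄_i / ΣP_i = 4.6000 h (block centres at 2, 6 h).
Hydrograph peak occurs at t = 8 h, so basin lag t_L = 8 − 4.6000 = 3.40 h.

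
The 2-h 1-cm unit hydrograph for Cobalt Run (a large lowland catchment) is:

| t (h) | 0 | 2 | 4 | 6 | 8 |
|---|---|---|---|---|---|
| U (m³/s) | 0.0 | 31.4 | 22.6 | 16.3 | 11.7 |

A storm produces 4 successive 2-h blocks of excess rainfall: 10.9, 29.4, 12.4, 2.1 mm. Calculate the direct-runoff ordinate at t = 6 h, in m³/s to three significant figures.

Q ≈ 123 m³/s

By discrete convolution, Q_j = Σ (P_i / 10 mm) · U_{j−i}.
At t = 6 h (j=3): Q = (10.9/10)·16.3 + (29.4/10)·22.6 + (12.4/10)·31.4 + (2.1/10)·0.0 = 123 m³/s.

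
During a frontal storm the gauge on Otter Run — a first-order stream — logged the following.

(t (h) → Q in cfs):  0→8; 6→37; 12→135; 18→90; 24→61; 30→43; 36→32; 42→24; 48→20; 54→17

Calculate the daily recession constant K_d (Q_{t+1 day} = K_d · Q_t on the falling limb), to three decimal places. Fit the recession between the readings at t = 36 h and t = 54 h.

K_d ≈ 0.430

Between t = 36 h and t = 54 h the flow falls from 32 to 17 cfs over 3×6 h = 18 h.
Per-interval ratio K = (17/32)^(1/3) = 0.8099; K_d = K^(24/6) = 0.430.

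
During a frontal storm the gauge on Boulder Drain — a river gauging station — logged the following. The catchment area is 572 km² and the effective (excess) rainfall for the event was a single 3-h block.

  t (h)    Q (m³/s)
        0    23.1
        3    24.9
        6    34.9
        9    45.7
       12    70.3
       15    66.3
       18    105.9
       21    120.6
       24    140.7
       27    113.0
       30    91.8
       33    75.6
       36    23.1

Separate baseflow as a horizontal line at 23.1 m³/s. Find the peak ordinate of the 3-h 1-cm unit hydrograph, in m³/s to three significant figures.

Direct runoff: 0.0, 1.8, 11.8, 22.6, 47.2, 43.2, 82.8, 97.5, 117.6, 89.9, 68.7, 52.5, 0.0 m³/s; ΣQ_DR = 635.6 m³/s, peak = 117.6 m³/s.
Runoff depth d = ΣQ_DR·Δt / A = 635.6 × 10800 / (572 km²) = 12.00 mm.
The 1-cm UH is the DRH scaled by (10 mm)/d, so U_p = 117.6 × 10/12.00 = 98.0 m³/s.

U_p ≈ 98.0 m³/s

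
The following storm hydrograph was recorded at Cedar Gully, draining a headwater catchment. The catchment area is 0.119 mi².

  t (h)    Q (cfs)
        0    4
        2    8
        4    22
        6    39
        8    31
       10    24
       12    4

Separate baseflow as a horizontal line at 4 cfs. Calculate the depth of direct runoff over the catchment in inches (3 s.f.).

Direct runoff: 0.0, 4.0, 18.0, 35.0, 27.0, 20.0, 0.0 cfs; ΣQ_DR = 104.0 cfs.
V = ΣQ_DR · Δt = 104.0 × 7200 s = 7.488 × 10^5 ft³.
Over A = 0.119 mi², depth = V / A = 2.71 in.

d ≈ 2.71 in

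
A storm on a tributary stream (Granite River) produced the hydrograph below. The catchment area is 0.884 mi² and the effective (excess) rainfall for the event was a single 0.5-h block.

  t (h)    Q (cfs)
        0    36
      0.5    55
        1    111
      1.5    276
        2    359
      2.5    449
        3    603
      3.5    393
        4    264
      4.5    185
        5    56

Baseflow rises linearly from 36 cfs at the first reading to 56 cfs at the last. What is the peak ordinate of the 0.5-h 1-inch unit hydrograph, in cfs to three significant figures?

U_p ≈ 278 cfs

Direct runoff: 0.00, 17.00, 71.00, 234.00, 315.00, 403.00, 555.00, 343.00, 212.00, 131.00, 0.00 cfs; ΣQ_DR = 2281 cfs, peak = 555.00 cfs.
Runoff depth d = ΣQ_DR·Δt / A = 2281 × 1800 / (0.884 mi²) = 1.999 in.
The 1-inch UH is the DRH scaled by (1 in)/d, so U_p = 555.00 × 1/1.999 = 278 cfs.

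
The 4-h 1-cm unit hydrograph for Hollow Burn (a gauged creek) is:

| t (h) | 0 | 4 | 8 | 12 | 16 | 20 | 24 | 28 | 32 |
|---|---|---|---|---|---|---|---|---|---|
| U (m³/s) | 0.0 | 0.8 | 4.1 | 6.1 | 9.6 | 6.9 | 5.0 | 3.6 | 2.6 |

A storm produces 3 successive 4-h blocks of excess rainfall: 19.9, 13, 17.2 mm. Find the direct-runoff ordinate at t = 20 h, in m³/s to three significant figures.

Q ≈ 36.7 m³/s

By discrete convolution, Q_j = Σ (P_i / 10 mm) · U_{j−i}.
At t = 20 h (j=5): Q = (19.9/10)·6.9 + (13/10)·9.6 + (17.2/10)·6.1 = 36.7 m³/s.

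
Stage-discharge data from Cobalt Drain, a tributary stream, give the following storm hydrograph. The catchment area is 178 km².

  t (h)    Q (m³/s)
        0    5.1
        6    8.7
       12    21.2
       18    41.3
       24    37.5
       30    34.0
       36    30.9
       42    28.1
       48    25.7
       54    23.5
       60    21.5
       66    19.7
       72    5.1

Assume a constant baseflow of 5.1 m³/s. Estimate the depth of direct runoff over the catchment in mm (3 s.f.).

Direct runoff: 0.0, 3.6, 16.1, 36.2, 32.4, 28.9, 25.8, 23.0, 20.6, 18.4, 16.4, 14.6, 0.0 m³/s; ΣQ_DR = 236.0 m³/s.
V = ΣQ_DR · Δt = 236.0 × 21600 s = 5.098 × 10^6 m³.
Over A = 178 km², depth = V / A = 28.6 mm.

d ≈ 28.6 mm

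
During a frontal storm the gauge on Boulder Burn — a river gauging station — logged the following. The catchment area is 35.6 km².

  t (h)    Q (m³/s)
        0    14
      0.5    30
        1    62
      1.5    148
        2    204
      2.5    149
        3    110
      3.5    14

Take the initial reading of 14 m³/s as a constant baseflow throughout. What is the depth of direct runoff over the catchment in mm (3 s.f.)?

Direct runoff: 0.0, 16.0, 48.0, 134.0, 190.0, 135.0, 96.0, 0.0 m³/s; ΣQ_DR = 619.0 m³/s.
V = ΣQ_DR · Δt = 619.0 × 1800 s = 1.114 × 10^6 m³.
Over A = 35.6 km², depth = V / A = 31.3 mm.

d ≈ 31.3 mm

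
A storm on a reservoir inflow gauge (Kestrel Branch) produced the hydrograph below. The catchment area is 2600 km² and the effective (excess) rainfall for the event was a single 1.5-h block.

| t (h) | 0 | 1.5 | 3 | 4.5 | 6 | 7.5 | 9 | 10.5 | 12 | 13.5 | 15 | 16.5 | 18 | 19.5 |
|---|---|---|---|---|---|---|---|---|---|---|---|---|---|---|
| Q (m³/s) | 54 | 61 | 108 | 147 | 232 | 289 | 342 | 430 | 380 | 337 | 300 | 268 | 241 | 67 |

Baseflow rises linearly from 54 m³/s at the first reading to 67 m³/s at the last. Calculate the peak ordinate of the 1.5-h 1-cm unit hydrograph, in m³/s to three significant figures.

Direct runoff: 0.00, 6.00, 52.00, 90.00, 174.00, 230.00, 282.00, 369.00, 318.00, 274.00, 236.00, 203.00, 175.00, 0.00 m³/s; ΣQ_DR = 2409 m³/s, peak = 369.00 m³/s.
Runoff depth d = ΣQ_DR·Δt / A = 2409 × 5400 / (2600 km²) = 5.003 mm.
The 1-cm UH is the DRH scaled by (10 mm)/d, so U_p = 369.00 × 10/5.003 = 738 m³/s.

U_p ≈ 738 m³/s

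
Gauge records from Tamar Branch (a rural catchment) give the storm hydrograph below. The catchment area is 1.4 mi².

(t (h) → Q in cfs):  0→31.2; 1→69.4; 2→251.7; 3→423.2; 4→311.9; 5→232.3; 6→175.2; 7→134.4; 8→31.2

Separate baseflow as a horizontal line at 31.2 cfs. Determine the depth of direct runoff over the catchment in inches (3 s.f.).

Direct runoff: 0.0, 38.2, 220.5, 392.0, 280.7, 201.1, 144.0, 103.2, 0.0 cfs; ΣQ_DR = 1380 cfs.
V = ΣQ_DR · Δt = 1380 × 3600 s = 4.967 × 10^6 ft³.
Over A = 1.4 mi², depth = V / A = 1.53 in.

d ≈ 1.53 in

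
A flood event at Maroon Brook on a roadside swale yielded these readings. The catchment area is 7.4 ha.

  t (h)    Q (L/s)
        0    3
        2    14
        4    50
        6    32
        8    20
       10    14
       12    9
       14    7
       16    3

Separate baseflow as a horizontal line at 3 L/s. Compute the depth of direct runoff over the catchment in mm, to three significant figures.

d ≈ 12.2 mm

Direct runoff: 0.0, 11.0, 47.0, 29.0, 17.0, 11.0, 6.0, 4.0, 0.0 L/s; ΣQ_DR = 125.0 L/s.
V = ΣQ_DR · Δt = 125.0 × 7200 s = 9.000 × 10^5 L.
Over A = 7.4 ha, depth = V / A = 12.2 mm.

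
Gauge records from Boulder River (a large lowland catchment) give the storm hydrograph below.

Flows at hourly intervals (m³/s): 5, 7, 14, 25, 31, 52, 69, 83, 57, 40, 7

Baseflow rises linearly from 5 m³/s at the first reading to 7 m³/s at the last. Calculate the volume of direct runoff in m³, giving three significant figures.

Direct-runoff ordinates (Q − Q_b): 0.00, 1.80, 8.60, 19.40, 25.20, 46.00, 62.80, 76.60, 50.40, 33.20, 0.00 m³/s.
ΣQ_DR = 324.0 m³/s.
With Δt = 1 h = 3600 s, V = ΣQ_DR · Δt = 324.0 × 3600 = 1.17 × 10^6 m³.

V ≈ 1.17 × 10^6 m³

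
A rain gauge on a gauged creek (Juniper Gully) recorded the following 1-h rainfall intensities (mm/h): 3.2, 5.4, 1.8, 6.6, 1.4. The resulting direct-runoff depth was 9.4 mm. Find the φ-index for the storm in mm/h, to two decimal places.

φ ≈ 1.93 mm/h

Only the 3 blocks with intensity above φ contribute runoff: 3.2, 5.4, 6.6 mm/h.
Σ(I−φ)·Δt = d  ⇒  (3.2+5.4+6.6 − 3φ)·1 = 9.4
φ = (15.20 − 9.4/1) / 3 = 1.93 mm/h.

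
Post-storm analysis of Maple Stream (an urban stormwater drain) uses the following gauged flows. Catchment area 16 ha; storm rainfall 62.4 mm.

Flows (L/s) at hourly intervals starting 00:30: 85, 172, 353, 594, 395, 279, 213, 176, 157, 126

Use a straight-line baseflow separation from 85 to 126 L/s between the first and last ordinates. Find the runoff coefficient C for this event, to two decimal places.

C ≈ 0.54

ΣQ_DR = 1495 L/s; V = ΣQ_DR·Δt = 5.382 × 10^6 L.
Runoff depth d = V / A = 33.64 mm.
C = d / P = 33.64 / 62.4 = 0.54.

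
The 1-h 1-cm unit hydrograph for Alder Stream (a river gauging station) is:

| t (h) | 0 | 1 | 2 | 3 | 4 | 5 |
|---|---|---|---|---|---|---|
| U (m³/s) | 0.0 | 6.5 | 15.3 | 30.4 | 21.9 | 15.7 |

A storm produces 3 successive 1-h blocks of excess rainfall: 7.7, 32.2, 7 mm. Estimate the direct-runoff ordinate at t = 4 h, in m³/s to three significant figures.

Q ≈ 125 m³/s

By discrete convolution, Q_j = Σ (P_i / 10 mm) · U_{j−i}.
At t = 4 h (j=4): Q = (7.7/10)·21.9 + (32.2/10)·30.4 + (7/10)·15.3 = 125 m³/s.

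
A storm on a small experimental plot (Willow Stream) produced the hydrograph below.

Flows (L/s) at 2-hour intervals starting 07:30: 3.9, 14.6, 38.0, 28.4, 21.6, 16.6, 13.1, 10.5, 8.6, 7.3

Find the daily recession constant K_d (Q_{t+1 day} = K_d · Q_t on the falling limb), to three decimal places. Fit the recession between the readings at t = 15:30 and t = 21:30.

K_d ≈ 0.056

Between t = 15:30 and t = 21:30 the flow falls from 21.6 to 10.5 L/s over 3×2 h = 6 h.
Per-interval ratio K = (10.5/21.6)^(1/3) = 0.7863; K_d = K^(24/2) = 0.056.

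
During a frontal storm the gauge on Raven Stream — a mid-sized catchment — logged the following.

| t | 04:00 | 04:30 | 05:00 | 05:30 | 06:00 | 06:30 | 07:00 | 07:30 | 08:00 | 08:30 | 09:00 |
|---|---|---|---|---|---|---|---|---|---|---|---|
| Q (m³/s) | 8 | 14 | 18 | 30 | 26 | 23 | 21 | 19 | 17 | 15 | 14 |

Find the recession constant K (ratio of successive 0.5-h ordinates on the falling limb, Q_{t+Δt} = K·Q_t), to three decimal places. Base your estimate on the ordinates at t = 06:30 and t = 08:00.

K ≈ 0.904

Using the recession-limb readings at t = 06:30 and t = 08:00: Q falls from 23 to 17 m³/s over 3 intervals.
K = (Q₂/Q₁)^(1/3) = (17/23)^(1/3) = 0.904.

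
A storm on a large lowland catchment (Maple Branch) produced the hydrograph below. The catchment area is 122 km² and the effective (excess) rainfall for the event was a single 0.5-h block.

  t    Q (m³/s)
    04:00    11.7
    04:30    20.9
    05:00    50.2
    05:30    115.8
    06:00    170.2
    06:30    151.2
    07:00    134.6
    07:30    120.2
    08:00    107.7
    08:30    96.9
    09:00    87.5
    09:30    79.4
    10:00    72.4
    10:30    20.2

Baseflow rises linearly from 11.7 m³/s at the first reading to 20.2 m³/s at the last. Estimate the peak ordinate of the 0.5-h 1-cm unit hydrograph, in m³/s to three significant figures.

Direct runoff: 0.00, 8.55, 37.19, 102.14, 155.88, 136.23, 118.98, 103.92, 90.77, 79.32, 69.26, 60.51, 52.85, 0.00 m³/s; ΣQ_DR = 1016 m³/s, peak = 155.88 m³/s.
Runoff depth d = ΣQ_DR·Δt / A = 1016 × 1800 / (122 km²) = 14.98 mm.
The 1-cm UH is the DRH scaled by (10 mm)/d, so U_p = 155.88 × 10/14.98 = 104 m³/s.

U_p ≈ 104 m³/s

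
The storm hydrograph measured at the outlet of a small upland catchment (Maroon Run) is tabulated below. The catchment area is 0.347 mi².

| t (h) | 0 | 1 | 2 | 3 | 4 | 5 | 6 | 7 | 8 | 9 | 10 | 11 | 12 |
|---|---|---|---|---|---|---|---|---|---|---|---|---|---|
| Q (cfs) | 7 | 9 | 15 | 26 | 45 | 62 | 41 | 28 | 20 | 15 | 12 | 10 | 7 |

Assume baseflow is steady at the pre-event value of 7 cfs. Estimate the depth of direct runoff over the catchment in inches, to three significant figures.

d ≈ 0.920 in

Direct runoff: 0.0, 2.0, 8.0, 19.0, 38.0, 55.0, 34.0, 21.0, 13.0, 8.0, 5.0, 3.0, 0.0 cfs; ΣQ_DR = 206.0 cfs.
V = ΣQ_DR · Δt = 206.0 × 3600 s = 7.416 × 10^5 ft³.
Over A = 0.347 mi², depth = V / A = 0.920 in.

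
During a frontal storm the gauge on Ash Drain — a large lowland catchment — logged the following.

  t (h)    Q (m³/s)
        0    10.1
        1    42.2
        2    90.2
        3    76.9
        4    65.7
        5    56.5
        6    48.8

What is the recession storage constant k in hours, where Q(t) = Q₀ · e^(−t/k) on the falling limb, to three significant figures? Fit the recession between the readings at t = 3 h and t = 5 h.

k ≈ 6.49 h

On the falling limb, Q drops from 76.9 to 56.5 m³/s between t = 3 h and t = 5 h (Δt = 2 h).
k = −Δt / ln(Q₂/Q₁) = −2 / ln(56.5/76.9) = 6.49 h.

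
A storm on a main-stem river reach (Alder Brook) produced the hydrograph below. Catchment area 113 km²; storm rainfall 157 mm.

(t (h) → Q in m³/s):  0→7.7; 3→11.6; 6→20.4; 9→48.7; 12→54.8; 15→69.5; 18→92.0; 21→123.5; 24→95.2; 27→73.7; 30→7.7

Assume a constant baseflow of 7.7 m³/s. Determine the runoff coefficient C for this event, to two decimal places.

C ≈ 0.32

ΣQ_DR = 520.1 m³/s; V = ΣQ_DR·Δt = 5.617 × 10^6 m³.
Runoff depth d = V / A = 49.71 mm.
C = d / P = 49.71 / 157 = 0.32.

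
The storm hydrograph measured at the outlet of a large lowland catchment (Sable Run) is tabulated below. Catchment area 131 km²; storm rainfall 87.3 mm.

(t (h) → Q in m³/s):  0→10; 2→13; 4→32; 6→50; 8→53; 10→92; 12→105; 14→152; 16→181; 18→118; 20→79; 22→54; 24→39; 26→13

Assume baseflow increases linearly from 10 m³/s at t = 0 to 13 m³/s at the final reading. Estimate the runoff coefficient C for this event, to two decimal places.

ΣQ_DR = 830.0 m³/s; V = ΣQ_DR·Δt = 5.976 × 10^6 m³.
Runoff depth d = V / A = 45.62 mm.
C = d / P = 45.62 / 87.3 = 0.52.

C ≈ 0.52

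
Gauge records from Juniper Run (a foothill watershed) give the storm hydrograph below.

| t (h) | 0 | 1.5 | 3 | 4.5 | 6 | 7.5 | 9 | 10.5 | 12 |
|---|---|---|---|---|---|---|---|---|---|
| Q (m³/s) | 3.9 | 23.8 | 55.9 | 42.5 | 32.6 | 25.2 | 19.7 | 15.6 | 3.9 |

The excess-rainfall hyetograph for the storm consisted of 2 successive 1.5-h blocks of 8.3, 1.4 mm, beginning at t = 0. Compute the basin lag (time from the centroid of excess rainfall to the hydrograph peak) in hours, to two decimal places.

t_L ≈ 2.03 h

Centroid of excess rainfall: t_c = Σ P_i·t̄_i / ΣP_i = 0.9665 h (block centres at 0.75, 2.25 h).
Hydrograph peak occurs at t = 3 h, so basin lag t_L = 3 − 0.9665 = 2.03 h.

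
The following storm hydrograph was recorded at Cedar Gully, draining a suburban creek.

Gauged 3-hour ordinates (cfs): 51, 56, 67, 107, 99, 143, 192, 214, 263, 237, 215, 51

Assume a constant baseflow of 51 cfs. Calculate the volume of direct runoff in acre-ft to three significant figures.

V ≈ 269 acre-ft

Direct-runoff ordinates (Q − Q_b): 0.0, 5.0, 16.0, 56.0, 48.0, 92.0, 141.0, 163.0, 212.0, 186.0, 164.0, 0.0 cfs.
ΣQ_DR = 1083 cfs.
With Δt = 3 h = 10800 s, V = ΣQ_DR · Δt = 1083 × 10800 = 1.17 × 10^7 ft³ = 269 acre-ft.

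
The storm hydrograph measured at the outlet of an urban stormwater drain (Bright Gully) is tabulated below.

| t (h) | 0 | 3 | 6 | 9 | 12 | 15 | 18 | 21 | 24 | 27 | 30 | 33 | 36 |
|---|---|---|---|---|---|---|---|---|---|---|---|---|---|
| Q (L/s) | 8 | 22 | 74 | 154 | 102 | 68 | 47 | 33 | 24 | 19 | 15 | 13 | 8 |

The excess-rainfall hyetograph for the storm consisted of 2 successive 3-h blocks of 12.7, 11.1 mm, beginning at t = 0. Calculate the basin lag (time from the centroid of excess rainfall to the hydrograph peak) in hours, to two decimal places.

t_L ≈ 6.10 h

Centroid of excess rainfall: t_c = Σ P_i·t̄_i / ΣP_i = 2.8992 h (block centres at 1.5, 4.5 h).
Hydrograph peak occurs at t = 9 h, so basin lag t_L = 9 − 2.8992 = 6.10 h.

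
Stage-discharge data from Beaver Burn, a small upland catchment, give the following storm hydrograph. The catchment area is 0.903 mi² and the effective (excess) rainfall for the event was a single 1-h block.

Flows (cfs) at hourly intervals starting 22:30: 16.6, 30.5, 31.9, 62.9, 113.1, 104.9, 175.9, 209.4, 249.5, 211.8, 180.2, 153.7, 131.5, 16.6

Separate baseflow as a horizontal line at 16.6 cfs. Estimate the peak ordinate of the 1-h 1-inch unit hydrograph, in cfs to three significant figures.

Direct runoff: 0.0, 13.9, 15.3, 46.3, 96.5, 88.3, 159.3, 192.8, 232.9, 195.2, 163.6, 137.1, 114.9, 0.0 cfs; ΣQ_DR = 1456 cfs, peak = 232.9 cfs.
Runoff depth d = ΣQ_DR·Δt / A = 1456 × 3600 / (0.903 mi²) = 2.499 in.
The 1-inch UH is the DRH scaled by (1 in)/d, so U_p = 232.9 × 1/2.499 = 93.2 cfs.

U_p ≈ 93.2 cfs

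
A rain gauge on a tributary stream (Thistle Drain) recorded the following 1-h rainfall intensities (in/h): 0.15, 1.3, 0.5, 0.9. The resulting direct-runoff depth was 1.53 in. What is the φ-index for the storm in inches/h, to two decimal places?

φ ≈ 0.39 in/h

Only the 3 blocks with intensity above φ contribute runoff: 1.3, 0.5, 0.9 in/h.
Σ(I−φ)·Δt = d  ⇒  (1.3+0.5+0.9 − 3φ)·1 = 1.53
φ = (2.700 − 1.53/1) / 3 = 0.39 in/h.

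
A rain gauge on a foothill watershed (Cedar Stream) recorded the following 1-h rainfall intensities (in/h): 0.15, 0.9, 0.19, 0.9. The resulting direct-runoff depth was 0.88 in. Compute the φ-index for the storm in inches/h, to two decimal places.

Only the 2 blocks with intensity above φ contribute runoff: 0.9, 0.9 in/h.
Σ(I−φ)·Δt = d  ⇒  (0.9+0.9 − 2φ)·1 = 0.88
φ = (1.800 − 0.88/1) / 2 = 0.46 in/h.

φ ≈ 0.46 in/h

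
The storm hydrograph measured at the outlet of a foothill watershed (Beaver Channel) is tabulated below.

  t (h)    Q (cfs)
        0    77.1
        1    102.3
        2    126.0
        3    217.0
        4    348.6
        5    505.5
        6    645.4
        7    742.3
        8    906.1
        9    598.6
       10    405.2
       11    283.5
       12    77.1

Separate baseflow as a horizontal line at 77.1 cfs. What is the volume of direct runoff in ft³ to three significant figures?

V ≈ 1.45 × 10^7 ft³

Direct-runoff ordinates (Q − Q_b): 0.0, 25.2, 48.9, 139.9, 271.5, 428.4, 568.3, 665.2, 829.0, 521.5, 328.1, 206.4, 0.0 cfs.
ΣQ_DR = 4032 cfs.
With Δt = 1 h = 3600 s, V = ΣQ_DR · Δt = 4032 × 3600 = 1.45 × 10^7 ft³.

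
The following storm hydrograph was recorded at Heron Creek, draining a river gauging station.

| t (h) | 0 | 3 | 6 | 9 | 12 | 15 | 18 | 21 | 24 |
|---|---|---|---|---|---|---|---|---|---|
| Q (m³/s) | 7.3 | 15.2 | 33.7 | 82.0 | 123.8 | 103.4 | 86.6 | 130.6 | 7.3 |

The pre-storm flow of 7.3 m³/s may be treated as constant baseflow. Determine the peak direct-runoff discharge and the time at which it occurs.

Q_p = 123.3 m³/s at t = 21 h

Subtracting baseflow gives direct-runoff ordinates: 0.0, 7.9, 26.4, 74.7, 116.5, 96.1, 79.3, 123.3, 0.0 m³/s.
The maximum is 123.3 m³/s, occurring at the reading for t = 21 h.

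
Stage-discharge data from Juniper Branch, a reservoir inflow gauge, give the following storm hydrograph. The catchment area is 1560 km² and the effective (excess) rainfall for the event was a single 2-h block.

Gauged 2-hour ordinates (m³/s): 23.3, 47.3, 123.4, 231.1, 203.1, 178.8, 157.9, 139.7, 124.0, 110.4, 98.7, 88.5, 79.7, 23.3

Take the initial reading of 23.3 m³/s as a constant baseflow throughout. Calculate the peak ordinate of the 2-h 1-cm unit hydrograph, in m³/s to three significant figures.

Direct runoff: 0.0, 24.0, 100.1, 207.8, 179.8, 155.5, 134.6, 116.4, 100.7, 87.1, 75.4, 65.2, 56.4, 0.0 m³/s; ΣQ_DR = 1303 m³/s, peak = 207.8 m³/s.
Runoff depth d = ΣQ_DR·Δt / A = 1303 × 7200 / (1560 km²) = 6.014 mm.
The 1-cm UH is the DRH scaled by (10 mm)/d, so U_p = 207.8 × 10/6.014 = 346 m³/s.

U_p ≈ 346 m³/s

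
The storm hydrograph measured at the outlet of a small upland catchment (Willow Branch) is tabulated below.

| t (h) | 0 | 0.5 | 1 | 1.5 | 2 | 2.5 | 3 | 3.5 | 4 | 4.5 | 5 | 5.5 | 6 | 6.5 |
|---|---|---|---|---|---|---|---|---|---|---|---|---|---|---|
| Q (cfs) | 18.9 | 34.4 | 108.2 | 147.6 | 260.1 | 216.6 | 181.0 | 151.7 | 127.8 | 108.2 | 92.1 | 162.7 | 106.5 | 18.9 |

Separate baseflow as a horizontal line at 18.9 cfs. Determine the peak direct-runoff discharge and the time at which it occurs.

Subtracting baseflow gives direct-runoff ordinates: 0.0, 15.5, 89.3, 128.7, 241.2, 197.7, 162.1, 132.8, 108.9, 89.3, 73.2, 143.8, 87.6, 0.0 cfs.
The maximum is 241.2 cfs, occurring at the reading for t = 2 h.

Q_p = 241.2 cfs at t = 2 h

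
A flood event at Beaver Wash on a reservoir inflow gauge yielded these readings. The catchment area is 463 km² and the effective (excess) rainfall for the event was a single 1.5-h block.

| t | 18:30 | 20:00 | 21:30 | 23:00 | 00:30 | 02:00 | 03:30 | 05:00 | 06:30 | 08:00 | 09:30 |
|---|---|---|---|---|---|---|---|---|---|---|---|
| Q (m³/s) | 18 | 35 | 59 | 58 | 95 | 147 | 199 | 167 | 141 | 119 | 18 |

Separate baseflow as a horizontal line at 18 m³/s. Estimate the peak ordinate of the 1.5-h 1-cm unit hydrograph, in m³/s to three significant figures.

U_p ≈ 181 m³/s

Direct runoff: 0.0, 17.0, 41.0, 40.0, 77.0, 129.0, 181.0, 149.0, 123.0, 101.0, 0.0 m³/s; ΣQ_DR = 858.0 m³/s, peak = 181.0 m³/s.
Runoff depth d = ΣQ_DR·Δt / A = 858.0 × 5400 / (463 km²) = 10.01 mm.
The 1-cm UH is the DRH scaled by (10 mm)/d, so U_p = 181.0 × 10/10.01 = 181 m³/s.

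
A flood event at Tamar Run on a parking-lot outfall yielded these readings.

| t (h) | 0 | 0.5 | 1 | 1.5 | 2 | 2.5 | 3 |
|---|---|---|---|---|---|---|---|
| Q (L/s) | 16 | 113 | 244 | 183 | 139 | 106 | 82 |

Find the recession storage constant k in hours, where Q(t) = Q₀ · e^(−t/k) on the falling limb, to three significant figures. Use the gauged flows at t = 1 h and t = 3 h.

On the falling limb, Q drops from 244 to 82 L/s between t = 1 h and t = 3 h (Δt = 2 h).
k = −Δt / ln(Q₂/Q₁) = −2 / ln(82/244) = 1.83 h.

k ≈ 1.83 h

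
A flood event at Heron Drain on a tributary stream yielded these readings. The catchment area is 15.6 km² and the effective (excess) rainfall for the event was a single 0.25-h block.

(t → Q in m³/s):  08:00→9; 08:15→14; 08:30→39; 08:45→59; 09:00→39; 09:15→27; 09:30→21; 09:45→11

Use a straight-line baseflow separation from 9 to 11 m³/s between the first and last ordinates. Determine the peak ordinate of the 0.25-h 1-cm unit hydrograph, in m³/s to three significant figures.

U_p ≈ 61.3 m³/s

Direct runoff: 0.00, 4.71, 29.43, 49.14, 28.86, 16.57, 10.29, 0.00 m³/s; ΣQ_DR = 139.0 m³/s, peak = 49.14 m³/s.
Runoff depth d = ΣQ_DR·Δt / A = 139.0 × 900 / (15.6 km²) = 8.019 mm.
The 1-cm UH is the DRH scaled by (10 mm)/d, so U_p = 49.14 × 10/8.019 = 61.3 m³/s.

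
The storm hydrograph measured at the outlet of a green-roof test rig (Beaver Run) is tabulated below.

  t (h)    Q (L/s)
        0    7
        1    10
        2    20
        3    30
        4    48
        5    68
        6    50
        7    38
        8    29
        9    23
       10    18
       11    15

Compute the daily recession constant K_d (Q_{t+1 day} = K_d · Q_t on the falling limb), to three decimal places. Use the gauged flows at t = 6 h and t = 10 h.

Between t = 6 h and t = 10 h the flow falls from 50 to 18 L/s over 4×1 h = 4 h.
Per-interval ratio K = (18/50)^(1/4) = 0.7746; K_d = K^(24/1) = 0.002.

K_d ≈ 0.002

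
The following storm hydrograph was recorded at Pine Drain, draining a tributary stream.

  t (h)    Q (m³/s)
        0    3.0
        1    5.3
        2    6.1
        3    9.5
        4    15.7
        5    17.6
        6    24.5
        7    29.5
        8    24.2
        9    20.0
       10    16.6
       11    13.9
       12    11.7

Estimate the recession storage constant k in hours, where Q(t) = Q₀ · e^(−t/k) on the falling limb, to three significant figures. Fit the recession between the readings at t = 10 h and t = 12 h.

On the falling limb, Q drops from 16.6 to 11.7 m³/s between t = 10 h and t = 12 h (Δt = 2 h).
k = −Δt / ln(Q₂/Q₁) = −2 / ln(11.7/16.6) = 5.72 h.

k ≈ 5.72 h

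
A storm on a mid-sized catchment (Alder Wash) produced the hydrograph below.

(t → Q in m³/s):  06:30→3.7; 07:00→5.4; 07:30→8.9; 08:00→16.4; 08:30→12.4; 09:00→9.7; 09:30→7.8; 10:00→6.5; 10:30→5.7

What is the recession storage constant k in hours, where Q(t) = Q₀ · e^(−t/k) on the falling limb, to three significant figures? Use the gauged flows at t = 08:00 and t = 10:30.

k ≈ 2.37 h

On the falling limb, Q drops from 16.4 to 5.7 m³/s between t = 08:00 and t = 10:30 (Δt = 2.5 h).
k = −Δt / ln(Q₂/Q₁) = −2.5 / ln(5.7/16.4) = 2.37 h.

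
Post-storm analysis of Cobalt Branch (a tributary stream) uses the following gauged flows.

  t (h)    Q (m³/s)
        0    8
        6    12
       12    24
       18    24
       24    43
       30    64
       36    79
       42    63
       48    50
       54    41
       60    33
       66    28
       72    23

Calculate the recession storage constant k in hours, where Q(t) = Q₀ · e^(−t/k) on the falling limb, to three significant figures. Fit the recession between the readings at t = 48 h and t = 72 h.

k ≈ 30.9 h

On the falling limb, Q drops from 50 to 23 m³/s between t = 48 h and t = 72 h (Δt = 24 h).
k = −Δt / ln(Q₂/Q₁) = −24 / ln(23/50) = 30.9 h.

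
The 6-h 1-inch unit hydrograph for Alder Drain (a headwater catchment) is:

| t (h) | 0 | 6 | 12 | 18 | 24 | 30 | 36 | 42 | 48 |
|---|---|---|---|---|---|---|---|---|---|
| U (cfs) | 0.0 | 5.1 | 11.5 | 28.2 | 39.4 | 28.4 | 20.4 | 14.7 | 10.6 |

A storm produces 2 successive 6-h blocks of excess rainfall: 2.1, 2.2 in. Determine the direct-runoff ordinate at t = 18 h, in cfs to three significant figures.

Q ≈ 84.5 cfs

By discrete convolution, Q_j = Σ (P_i / 1 in) · U_{j−i}.
At t = 18 h (j=3): Q = (2.1/1)·28.2 + (2.2/1)·11.5 = 84.5 cfs.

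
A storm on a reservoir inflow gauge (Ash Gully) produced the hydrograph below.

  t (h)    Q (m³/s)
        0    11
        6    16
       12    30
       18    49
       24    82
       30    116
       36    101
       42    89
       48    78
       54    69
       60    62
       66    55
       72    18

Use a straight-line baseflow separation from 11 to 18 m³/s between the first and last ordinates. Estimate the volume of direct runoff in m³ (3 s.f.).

V ≈ 1.27 × 10^7 m³

Direct-runoff ordinates (Q − Q_b): 0.00, 4.42, 17.83, 36.25, 68.67, 102.08, 86.50, 73.92, 62.33, 52.75, 45.17, 37.58, 0.00 m³/s.
ΣQ_DR = 587.5 m³/s.
With Δt = 6 h = 21600 s, V = ΣQ_DR · Δt = 587.5 × 21600 = 1.27 × 10^7 m³.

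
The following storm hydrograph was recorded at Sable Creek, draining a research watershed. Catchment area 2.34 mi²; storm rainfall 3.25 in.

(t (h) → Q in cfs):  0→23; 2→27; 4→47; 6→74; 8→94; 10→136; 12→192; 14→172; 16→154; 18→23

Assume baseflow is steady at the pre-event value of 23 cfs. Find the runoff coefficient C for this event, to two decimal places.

ΣQ_DR = 712.0 cfs; V = ΣQ_DR·Δt = 5.126 × 10^6 ft³.
Runoff depth d = V / A = 0.9430 in.
C = d / P = 0.9430 / 3.25 = 0.29.

C ≈ 0.29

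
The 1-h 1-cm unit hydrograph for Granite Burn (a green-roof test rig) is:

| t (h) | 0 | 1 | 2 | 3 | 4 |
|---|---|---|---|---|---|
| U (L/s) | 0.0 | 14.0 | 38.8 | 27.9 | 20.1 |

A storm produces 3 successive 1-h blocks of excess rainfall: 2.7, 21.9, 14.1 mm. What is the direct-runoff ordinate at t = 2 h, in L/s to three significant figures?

By discrete convolution, Q_j = Σ (P_i / 10 mm) · U_{j−i}.
At t = 2 h (j=2): Q = (2.7/10)·38.8 + (21.9/10)·14.0 + (14.1/10)·0.0 = 41.1 L/s.

Q ≈ 41.1 L/s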